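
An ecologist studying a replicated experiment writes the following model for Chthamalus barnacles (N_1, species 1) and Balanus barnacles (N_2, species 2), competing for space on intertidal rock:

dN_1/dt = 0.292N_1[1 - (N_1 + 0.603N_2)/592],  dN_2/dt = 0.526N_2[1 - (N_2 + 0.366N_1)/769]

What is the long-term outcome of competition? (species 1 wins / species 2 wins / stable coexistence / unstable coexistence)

stable coexistence

Compare the nullcline intercepts: K1/α12 = 592/0.603 = 982 > K2 = 769; K2/α21 = 769/0.366 = 2100 > K1 = 592.
Since both inequalities hold, each species can invade when rare, so the interior equilibrium is stable.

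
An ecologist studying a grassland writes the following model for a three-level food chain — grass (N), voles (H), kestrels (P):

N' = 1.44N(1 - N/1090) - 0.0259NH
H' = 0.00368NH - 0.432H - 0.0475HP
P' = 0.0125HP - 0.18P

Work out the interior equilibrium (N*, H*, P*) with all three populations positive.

N* ≈ 808, H* ≈ 14.4, P* ≈ 53.5

From dP/dt = 0: 0.0125H* = 0.18, so H* = 14.4.
From dN/dt = 0: 1.44(1 - N*/1090) = 0.0259·14.4, giving N* = 1090·(1 - 0.259) = 808.
From dH/dt = 0: 0.00368·808 - 0.432 = 0.0475P*, so P* = 2.54/0.0475 = 53.5.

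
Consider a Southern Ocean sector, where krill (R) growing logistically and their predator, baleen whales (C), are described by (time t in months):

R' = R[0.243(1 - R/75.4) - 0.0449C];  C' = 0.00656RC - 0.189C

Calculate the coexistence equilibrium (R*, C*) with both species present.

From dC/dt = 0 with C > 0: 0.00656R* = 0.189, so R* = 28.8.
Substitute into dR/dt = 0: 0.243(1 - 28.8/75.4) = 0.0449C*.
The bracket is 0.618, giving C* = 0.15/0.0449 = 3.34.

R* ≈ 28.8, C* ≈ 3.34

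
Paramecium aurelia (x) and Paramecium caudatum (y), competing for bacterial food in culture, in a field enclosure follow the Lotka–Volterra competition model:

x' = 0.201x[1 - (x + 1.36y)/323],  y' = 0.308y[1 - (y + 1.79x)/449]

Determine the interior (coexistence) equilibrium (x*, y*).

x* ≈ 201, y* ≈ 90.1

Setting both brackets to zero gives the nullclines x + 1.36y = 323 and 1.79x + y = 449.
Substituting y = 449 - 1.79x into the first: x(1 - 1.36·1.79) = 323 - 1.36·449.
So x* = -288/-1.43 = 201, and then y* = 449 - 1.79·201 = 90.1.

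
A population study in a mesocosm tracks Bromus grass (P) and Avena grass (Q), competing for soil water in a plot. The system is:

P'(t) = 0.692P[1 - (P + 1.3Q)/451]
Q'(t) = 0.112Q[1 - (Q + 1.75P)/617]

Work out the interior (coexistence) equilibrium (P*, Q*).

P* ≈ 275, Q* ≈ 135

Setting both brackets to zero gives the nullclines P + 1.3Q = 451 and 1.75P + Q = 617.
Substituting Q = 617 - 1.75P into the first: P(1 - 1.3·1.75) = 451 - 1.3·617.
So P* = -351/-1.27 = 275, and then Q* = 617 - 1.75·275 = 135.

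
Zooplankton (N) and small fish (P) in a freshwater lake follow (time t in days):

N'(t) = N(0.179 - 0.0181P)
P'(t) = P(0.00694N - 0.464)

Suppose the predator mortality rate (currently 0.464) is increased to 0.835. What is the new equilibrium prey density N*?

At the interior fixed point, setting dP/dt = 0 with P > 0 fixes N* = (predator death rate)/(NP coefficient) — independent of the other coefficients.
With the change, N* = 0.835/0.00694 = 120; it rises from 66.9.

N* ≈ 120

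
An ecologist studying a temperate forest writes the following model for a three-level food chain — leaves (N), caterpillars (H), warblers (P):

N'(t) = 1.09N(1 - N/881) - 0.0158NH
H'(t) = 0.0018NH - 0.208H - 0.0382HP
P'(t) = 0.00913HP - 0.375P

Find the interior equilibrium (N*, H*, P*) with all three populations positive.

From dP/dt = 0: 0.00913H* = 0.375, so H* = 41.1.
From dN/dt = 0: 1.09(1 - N*/881) = 0.0158·41.1, giving N* = 881·(1 - 0.595) = 356.
From dH/dt = 0: 0.0018·356 - 0.208 = 0.0382P*, so P* = 0.434/0.0382 = 11.4.

N* ≈ 356, H* ≈ 41.1, P* ≈ 11.4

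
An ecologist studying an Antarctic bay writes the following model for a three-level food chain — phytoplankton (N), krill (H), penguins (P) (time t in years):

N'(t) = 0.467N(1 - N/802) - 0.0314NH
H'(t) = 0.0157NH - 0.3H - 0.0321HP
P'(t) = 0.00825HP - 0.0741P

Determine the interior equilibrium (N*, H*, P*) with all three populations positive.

N* ≈ 318, H* ≈ 8.98, P* ≈ 146

From dP/dt = 0: 0.00825H* = 0.0741, so H* = 8.98.
From dN/dt = 0: 0.467(1 - N*/802) = 0.0314·8.98, giving N* = 802·(1 - 0.604) = 318.
From dH/dt = 0: 0.0157·318 - 0.3 = 0.0321P*, so P* = 4.69/0.0321 = 146.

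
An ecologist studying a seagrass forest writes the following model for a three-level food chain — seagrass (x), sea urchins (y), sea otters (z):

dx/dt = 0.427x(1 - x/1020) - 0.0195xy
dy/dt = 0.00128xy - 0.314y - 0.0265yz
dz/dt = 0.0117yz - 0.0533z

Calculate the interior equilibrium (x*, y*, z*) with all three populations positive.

From dz/dt = 0: 0.0117y* = 0.0533, so y* = 4.56.
From dx/dt = 0: 0.427(1 - x*/1020) = 0.0195·4.56, giving x* = 1020·(1 - 0.208) = 808.
From dy/dt = 0: 0.00128·808 - 0.314 = 0.0265z*, so z* = 0.72/0.0265 = 27.2.

x* ≈ 808, y* ≈ 4.56, z* ≈ 27.2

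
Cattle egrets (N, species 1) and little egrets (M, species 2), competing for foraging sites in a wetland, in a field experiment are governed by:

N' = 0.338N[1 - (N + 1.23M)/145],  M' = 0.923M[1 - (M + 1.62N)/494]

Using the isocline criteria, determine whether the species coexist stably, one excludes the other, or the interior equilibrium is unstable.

species 2 excludes species 1

Compare the nullcline intercepts: K1/α12 = 145/1.23 = 118 < K2 = 494; K2/α21 = 494/1.62 = 305 > K1 = 145.
Since the inequalities point opposite ways, species 2 can invade but species 1 cannot.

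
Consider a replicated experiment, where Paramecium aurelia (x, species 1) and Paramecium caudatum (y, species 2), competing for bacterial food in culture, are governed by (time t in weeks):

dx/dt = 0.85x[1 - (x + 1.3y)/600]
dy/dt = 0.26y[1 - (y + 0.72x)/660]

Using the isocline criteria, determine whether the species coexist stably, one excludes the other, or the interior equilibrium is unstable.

species 2 excludes species 1

Compare the nullcline intercepts: K1/α12 = 600/1.3 = 462 < K2 = 660; K2/α21 = 660/0.72 = 917 > K1 = 600.
Since the inequalities point opposite ways, species 2 can invade but species 1 cannot.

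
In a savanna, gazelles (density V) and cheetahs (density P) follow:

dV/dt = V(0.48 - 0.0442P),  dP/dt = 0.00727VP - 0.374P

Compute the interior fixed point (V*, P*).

V* ≈ 51.4, P* ≈ 10.9

Set dP/dt = 0 with P > 0: 0.00727V - 0.374 = 0, so V* = 0.374/0.00727 = 51.4.
Set dV/dt = 0 with V > 0: 0.48 - 0.0442P = 0, so P* = 0.48/0.0442 = 10.9.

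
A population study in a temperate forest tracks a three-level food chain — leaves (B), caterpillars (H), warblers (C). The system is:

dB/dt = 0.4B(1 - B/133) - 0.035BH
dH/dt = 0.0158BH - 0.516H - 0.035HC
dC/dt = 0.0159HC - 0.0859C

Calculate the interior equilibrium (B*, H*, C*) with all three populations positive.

From dC/dt = 0: 0.0159H* = 0.0859, so H* = 5.4.
From dB/dt = 0: 0.4(1 - B*/133) = 0.035·5.4, giving B* = 133·(1 - 0.473) = 70.1.
From dH/dt = 0: 0.0158·70.1 - 0.516 = 0.035C*, so C* = 0.592/0.035 = 16.9.

B* ≈ 70.1, H* ≈ 5.4, C* ≈ 16.9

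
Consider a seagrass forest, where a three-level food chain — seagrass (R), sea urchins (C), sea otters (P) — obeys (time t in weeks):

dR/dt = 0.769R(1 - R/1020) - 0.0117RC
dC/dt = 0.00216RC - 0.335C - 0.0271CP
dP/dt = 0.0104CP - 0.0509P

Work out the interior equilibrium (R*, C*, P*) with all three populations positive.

R* ≈ 944, C* ≈ 4.89, P* ≈ 62.9

From dP/dt = 0: 0.0104C* = 0.0509, so C* = 4.89.
From dR/dt = 0: 0.769(1 - R*/1020) = 0.0117·4.89, giving R* = 1020·(1 - 0.0745) = 944.
From dC/dt = 0: 0.00216·944 - 0.335 = 0.0271P*, so P* = 1.7/0.0271 = 62.9.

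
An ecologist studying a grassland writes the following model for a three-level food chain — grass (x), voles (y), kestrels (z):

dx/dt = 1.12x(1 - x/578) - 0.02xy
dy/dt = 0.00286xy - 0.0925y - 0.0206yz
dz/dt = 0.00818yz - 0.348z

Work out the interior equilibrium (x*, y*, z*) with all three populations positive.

x* ≈ 139, y* ≈ 42.5, z* ≈ 14.8

From dz/dt = 0: 0.00818y* = 0.348, so y* = 42.5.
From dx/dt = 0: 1.12(1 - x*/578) = 0.02·42.5, giving x* = 578·(1 - 0.76) = 139.
From dy/dt = 0: 0.00286·139 - 0.0925 = 0.0206z*, so z* = 0.305/0.0206 = 14.8.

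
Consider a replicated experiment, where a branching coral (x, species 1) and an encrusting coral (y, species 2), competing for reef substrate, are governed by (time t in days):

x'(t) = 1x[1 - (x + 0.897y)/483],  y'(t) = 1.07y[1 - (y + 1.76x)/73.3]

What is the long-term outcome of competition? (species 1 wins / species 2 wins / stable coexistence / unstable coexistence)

species 1 excludes species 2

Compare the nullcline intercepts: K1/α12 = 483/0.897 = 538 > K2 = 73.3; K2/α21 = 73.3/1.76 = 41.6 < K1 = 483.
Since the inequalities point opposite ways, species 1 can invade but species 2 cannot.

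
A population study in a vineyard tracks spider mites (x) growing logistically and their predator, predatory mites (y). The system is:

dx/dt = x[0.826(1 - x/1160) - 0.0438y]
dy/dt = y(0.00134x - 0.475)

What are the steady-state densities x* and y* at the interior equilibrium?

From dy/dt = 0 with y > 0: 0.00134x* = 0.475, so x* = 354.
Substitute into dx/dt = 0: 0.826(1 - 354/1160) = 0.0438y*.
The bracket is 0.694, giving y* = 0.574/0.0438 = 13.1.

x* ≈ 354, y* ≈ 13.1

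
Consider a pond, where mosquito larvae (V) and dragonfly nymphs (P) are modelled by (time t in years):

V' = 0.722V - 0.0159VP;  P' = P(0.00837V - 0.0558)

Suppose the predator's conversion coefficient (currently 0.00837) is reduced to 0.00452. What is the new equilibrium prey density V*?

V* ≈ 12.3

At the interior fixed point, setting dP/dt = 0 with P > 0 fixes V* = (predator death rate)/(VP coefficient) — independent of the other coefficients.
With the change, V* = 0.0558/0.00452 = 12.3; it rises from 6.67.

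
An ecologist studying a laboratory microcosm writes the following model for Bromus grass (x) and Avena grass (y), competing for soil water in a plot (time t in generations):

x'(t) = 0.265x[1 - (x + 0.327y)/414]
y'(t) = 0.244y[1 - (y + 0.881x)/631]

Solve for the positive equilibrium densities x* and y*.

Setting both brackets to zero gives the nullclines x + 0.327y = 414 and 0.881x + y = 631.
Substituting y = 631 - 0.881x into the first: x(1 - 0.327·0.881) = 414 - 0.327·631.
So x* = 208/0.712 = 292, and then y* = 631 - 0.881·292 = 374.

x* ≈ 292, y* ≈ 374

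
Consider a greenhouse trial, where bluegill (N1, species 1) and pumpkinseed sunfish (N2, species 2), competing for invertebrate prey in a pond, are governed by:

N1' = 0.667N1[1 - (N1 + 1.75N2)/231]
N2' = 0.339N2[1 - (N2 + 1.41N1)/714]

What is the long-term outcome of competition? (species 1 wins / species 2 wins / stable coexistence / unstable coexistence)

species 2 excludes species 1

Compare the nullcline intercepts: K1/α12 = 231/1.75 = 132 < K2 = 714; K2/α21 = 714/1.41 = 506 > K1 = 231.
Since the inequalities point opposite ways, species 2 can invade but species 1 cannot.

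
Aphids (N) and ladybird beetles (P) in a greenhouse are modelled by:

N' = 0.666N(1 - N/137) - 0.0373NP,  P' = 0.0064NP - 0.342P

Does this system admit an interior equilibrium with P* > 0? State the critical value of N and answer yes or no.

The predator equation gives dP/dt > 0 only when N > 0.342/0.0064 = 53.4.
Without the predator, N → K = 137. Since 137 > 53.4, the predator can invade and persist.

Threshold N = 53.4; K > 53.4, so yes, the predator persists.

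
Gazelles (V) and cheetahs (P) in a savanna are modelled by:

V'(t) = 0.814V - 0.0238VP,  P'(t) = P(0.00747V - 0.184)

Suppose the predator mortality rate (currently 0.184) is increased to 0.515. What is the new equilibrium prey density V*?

At the interior fixed point, setting dP/dt = 0 with P > 0 fixes V* = (predator death rate)/(VP coefficient) — independent of the other coefficients.
With the change, V* = 0.515/0.00747 = 68.9; it rises from 24.6.

V* ≈ 68.9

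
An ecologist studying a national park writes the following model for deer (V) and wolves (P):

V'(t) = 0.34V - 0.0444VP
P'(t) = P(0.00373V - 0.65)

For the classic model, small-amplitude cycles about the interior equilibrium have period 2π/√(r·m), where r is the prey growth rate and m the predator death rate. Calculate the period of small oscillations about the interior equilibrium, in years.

T ≈ 13.4 years

Here r = 0.34 and m = 0.65, so r·m = 0.221.
ω = √0.221 = 0.47 per year, hence T = 2π/ω ≈ 13.4 years.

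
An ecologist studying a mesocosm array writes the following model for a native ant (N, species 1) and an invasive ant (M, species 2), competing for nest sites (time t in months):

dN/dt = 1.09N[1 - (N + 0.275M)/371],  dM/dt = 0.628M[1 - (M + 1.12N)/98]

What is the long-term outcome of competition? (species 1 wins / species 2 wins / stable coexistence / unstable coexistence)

species 1 excludes species 2

Compare the nullcline intercepts: K1/α12 = 371/0.275 = 1350 > K2 = 98; K2/α21 = 98/1.12 = 87.5 < K1 = 371.
Since the inequalities point opposite ways, species 1 can invade but species 2 cannot.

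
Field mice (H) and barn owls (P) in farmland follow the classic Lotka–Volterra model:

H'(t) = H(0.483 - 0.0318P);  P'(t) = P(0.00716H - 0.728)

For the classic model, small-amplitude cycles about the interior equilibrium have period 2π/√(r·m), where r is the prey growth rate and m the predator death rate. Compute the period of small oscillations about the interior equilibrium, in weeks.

T ≈ 10.6 weeks

Here r = 0.483 and m = 0.728, so r·m = 0.352.
ω = √0.352 = 0.593 per week, hence T = 2π/ω ≈ 10.6 weeks.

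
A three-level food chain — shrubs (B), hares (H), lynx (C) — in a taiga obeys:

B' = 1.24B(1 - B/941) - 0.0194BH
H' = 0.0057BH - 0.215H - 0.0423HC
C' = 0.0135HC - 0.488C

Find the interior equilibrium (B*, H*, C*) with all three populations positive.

B* ≈ 409, H* ≈ 36.1, C* ≈ 50

From dC/dt = 0: 0.0135H* = 0.488, so H* = 36.1.
From dB/dt = 0: 1.24(1 - B*/941) = 0.0194·36.1, giving B* = 941·(1 - 0.566) = 409.
From dH/dt = 0: 0.0057·409 - 0.215 = 0.0423C*, so C* = 2.12/0.0423 = 50.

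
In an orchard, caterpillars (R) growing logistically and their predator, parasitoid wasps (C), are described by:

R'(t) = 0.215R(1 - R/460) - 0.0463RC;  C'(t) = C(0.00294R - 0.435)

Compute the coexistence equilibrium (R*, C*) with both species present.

From dC/dt = 0 with C > 0: 0.00294R* = 0.435, so R* = 148.
Substitute into dR/dt = 0: 0.215(1 - 148/460) = 0.0463C*.
The bracket is 0.678, giving C* = 0.146/0.0463 = 3.15.

R* ≈ 148, C* ≈ 3.15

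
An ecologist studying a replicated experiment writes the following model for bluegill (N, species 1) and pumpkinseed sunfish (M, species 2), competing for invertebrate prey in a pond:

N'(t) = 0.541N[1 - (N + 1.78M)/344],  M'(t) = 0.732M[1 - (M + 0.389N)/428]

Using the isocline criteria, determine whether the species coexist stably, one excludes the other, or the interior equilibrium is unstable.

Compare the nullcline intercepts: K1/α12 = 344/1.78 = 193 < K2 = 428; K2/α21 = 428/0.389 = 1100 > K1 = 344.
Since the inequalities point opposite ways, species 2 can invade but species 1 cannot.

species 2 excludes species 1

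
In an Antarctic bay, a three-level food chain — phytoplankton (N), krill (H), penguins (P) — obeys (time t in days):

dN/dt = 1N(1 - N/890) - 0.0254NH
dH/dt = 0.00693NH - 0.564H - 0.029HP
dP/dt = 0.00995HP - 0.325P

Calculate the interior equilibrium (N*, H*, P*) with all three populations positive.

From dP/dt = 0: 0.00995H* = 0.325, so H* = 32.7.
From dN/dt = 0: 1(1 - N*/890) = 0.0254·32.7, giving N* = 890·(1 - 0.83) = 152.
From dH/dt = 0: 0.00693·152 - 0.564 = 0.029P*, so P* = 0.487/0.029 = 16.8.

N* ≈ 152, H* ≈ 32.7, P* ≈ 16.8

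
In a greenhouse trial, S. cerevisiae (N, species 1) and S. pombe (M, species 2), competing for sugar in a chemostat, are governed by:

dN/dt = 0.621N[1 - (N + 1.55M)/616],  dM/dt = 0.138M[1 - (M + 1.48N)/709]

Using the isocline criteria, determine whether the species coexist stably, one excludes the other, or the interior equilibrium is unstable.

unstable coexistence (outcome depends on initial conditions)

Compare the nullcline intercepts: K1/α12 = 616/1.55 = 397 < K2 = 709; K2/α21 = 709/1.48 = 479 < K1 = 616.
Since both are reversed, neither can invade when rare; the interior point is a saddle.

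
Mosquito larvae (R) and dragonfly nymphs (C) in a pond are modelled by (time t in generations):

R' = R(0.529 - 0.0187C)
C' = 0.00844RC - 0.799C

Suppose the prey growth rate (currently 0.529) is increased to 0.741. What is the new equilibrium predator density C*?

C* ≈ 39.6

At the interior fixed point, setting dR/dt = 0 with R > 0 fixes C* = (prey growth rate)/(RC coefficient) — independent of the other coefficients.
With the change, C* = 0.741/0.0187 = 39.6; it rises from 28.3.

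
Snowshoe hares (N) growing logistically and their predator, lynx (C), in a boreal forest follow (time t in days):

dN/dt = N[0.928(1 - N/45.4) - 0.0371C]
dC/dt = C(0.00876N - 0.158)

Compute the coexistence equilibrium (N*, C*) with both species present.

From dC/dt = 0 with C > 0: 0.00876N* = 0.158, so N* = 18.
Substitute into dN/dt = 0: 0.928(1 - 18/45.4) = 0.0371C*.
The bracket is 0.603, giving C* = 0.559/0.0371 = 15.1.

N* ≈ 18, C* ≈ 15.1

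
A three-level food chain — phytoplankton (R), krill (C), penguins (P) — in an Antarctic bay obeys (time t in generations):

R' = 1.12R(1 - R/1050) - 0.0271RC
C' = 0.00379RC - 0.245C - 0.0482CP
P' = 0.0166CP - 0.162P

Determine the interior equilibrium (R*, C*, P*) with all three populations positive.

R* ≈ 802, C* ≈ 9.76, P* ≈ 58

From dP/dt = 0: 0.0166C* = 0.162, so C* = 9.76.
From dR/dt = 0: 1.12(1 - R*/1050) = 0.0271·9.76, giving R* = 1050·(1 - 0.236) = 802.
From dC/dt = 0: 0.00379·802 - 0.245 = 0.0482P*, so P* = 2.79/0.0482 = 58.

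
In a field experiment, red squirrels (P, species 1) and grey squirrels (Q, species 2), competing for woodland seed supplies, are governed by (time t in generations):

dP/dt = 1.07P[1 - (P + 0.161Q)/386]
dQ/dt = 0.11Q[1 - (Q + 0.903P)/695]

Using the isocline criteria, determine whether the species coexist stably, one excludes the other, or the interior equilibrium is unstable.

Compare the nullcline intercepts: K1/α12 = 386/0.161 = 2400 > K2 = 695; K2/α21 = 695/0.903 = 770 > K1 = 386.
Since both inequalities hold, each species can invade when rare, so the interior equilibrium is stable.

stable coexistence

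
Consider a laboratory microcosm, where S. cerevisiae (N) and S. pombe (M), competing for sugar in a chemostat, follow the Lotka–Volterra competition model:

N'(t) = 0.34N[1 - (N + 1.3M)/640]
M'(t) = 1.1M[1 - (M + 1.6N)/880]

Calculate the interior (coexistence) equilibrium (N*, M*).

Setting both brackets to zero gives the nullclines N + 1.3M = 640 and 1.6N + M = 880.
Substituting M = 880 - 1.6N into the first: N(1 - 1.3·1.6) = 640 - 1.3·880.
So N* = -504/-1.08 = 467, and then M* = 880 - 1.6·467 = 133.

N* ≈ 467, M* ≈ 133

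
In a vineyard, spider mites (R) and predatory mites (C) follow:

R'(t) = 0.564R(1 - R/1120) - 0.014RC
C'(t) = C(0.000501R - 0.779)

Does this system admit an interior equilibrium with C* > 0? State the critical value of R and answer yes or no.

The predator equation gives dC/dt > 0 only when R > 0.779/0.000501 = 1550.
Without the predator, R → K = 1120. Since 1120 < 1550, the predator cannot invade.

Threshold R = 1550; K < 1550, so no, the predator goes extinct.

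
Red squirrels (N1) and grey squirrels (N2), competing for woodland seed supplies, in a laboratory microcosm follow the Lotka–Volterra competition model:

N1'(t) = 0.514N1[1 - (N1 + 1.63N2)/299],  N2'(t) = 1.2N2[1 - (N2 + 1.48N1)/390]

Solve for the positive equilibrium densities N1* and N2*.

Setting both brackets to zero gives the nullclines N1 + 1.63N2 = 299 and 1.48N1 + N2 = 390.
Substituting N2 = 390 - 1.48N1 into the first: N1(1 - 1.63·1.48) = 299 - 1.63·390.
So N1* = -337/-1.41 = 238, and then N2* = 390 - 1.48·238 = 37.2.

N1* ≈ 238, N2* ≈ 37.2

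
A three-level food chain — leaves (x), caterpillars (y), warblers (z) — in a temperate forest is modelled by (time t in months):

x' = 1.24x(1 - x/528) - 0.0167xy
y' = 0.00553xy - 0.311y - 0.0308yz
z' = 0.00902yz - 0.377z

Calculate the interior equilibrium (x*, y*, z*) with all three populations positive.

x* ≈ 231, y* ≈ 41.8, z* ≈ 31.3

From dz/dt = 0: 0.00902y* = 0.377, so y* = 41.8.
From dx/dt = 0: 1.24(1 - x*/528) = 0.0167·41.8, giving x* = 528·(1 - 0.563) = 231.
From dy/dt = 0: 0.00553·231 - 0.311 = 0.0308z*, so z* = 0.965/0.0308 = 31.3.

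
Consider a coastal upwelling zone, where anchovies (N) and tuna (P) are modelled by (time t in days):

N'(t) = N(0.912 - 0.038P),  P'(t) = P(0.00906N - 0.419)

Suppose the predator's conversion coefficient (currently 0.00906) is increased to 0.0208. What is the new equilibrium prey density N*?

At the interior fixed point, setting dP/dt = 0 with P > 0 fixes N* = (predator death rate)/(NP coefficient) — independent of the other coefficients.
With the change, N* = 0.419/0.0208 = 20.1; it falls from 46.2.

N* ≈ 20.1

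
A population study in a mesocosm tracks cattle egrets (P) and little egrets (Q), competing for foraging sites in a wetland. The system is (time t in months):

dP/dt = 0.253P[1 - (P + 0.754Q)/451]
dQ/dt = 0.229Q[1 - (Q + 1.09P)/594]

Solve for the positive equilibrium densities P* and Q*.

P* ≈ 17.5, Q* ≈ 575

Setting both brackets to zero gives the nullclines P + 0.754Q = 451 and 1.09P + Q = 594.
Substituting Q = 594 - 1.09P into the first: P(1 - 0.754·1.09) = 451 - 0.754·594.
So P* = 3.12/0.178 = 17.5, and then Q* = 594 - 1.09·17.5 = 575.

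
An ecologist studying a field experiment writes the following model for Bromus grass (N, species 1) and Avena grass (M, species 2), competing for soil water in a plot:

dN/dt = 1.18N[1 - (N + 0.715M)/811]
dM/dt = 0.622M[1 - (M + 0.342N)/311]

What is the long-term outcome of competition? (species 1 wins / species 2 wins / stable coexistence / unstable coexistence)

stable coexistence

Compare the nullcline intercepts: K1/α12 = 811/0.715 = 1130 > K2 = 311; K2/α21 = 311/0.342 = 909 > K1 = 811.
Since both inequalities hold, each species can invade when rare, so the interior equilibrium is stable.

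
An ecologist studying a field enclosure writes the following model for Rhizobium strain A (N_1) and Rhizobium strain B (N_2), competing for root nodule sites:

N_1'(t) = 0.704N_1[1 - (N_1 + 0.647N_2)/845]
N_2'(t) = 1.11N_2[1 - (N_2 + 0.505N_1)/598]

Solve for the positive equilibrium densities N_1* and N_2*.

Setting both brackets to zero gives the nullclines N_1 + 0.647N_2 = 845 and 0.505N_1 + N_2 = 598.
Substituting N_2 = 598 - 0.505N_1 into the first: N_1(1 - 0.647·0.505) = 845 - 0.647·598.
So N_1* = 458/0.673 = 680, and then N_2* = 598 - 0.505·680 = 254.

N_1* ≈ 680, N_2* ≈ 254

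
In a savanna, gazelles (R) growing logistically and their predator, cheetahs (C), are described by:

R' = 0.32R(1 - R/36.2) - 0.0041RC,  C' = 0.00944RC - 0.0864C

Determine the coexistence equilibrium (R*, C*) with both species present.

R* ≈ 9.15, C* ≈ 58.3

From dC/dt = 0 with C > 0: 0.00944R* = 0.0864, so R* = 9.15.
Substitute into dR/dt = 0: 0.32(1 - 9.15/36.2) = 0.0041C*.
The bracket is 0.747, giving C* = 0.239/0.0041 = 58.3.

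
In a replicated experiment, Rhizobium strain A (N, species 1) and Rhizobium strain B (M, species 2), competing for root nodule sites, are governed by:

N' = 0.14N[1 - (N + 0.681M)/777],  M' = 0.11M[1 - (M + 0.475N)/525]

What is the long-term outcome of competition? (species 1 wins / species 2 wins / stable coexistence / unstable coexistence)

Compare the nullcline intercepts: K1/α12 = 777/0.681 = 1140 > K2 = 525; K2/α21 = 525/0.475 = 1110 > K1 = 777.
Since both inequalities hold, each species can invade when rare, so the interior equilibrium is stable.

stable coexistence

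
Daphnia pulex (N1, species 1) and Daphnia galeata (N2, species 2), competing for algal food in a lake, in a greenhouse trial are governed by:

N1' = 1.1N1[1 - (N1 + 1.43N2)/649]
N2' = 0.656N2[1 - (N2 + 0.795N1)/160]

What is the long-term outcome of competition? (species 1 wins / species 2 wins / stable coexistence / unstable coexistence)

Compare the nullcline intercepts: K1/α12 = 649/1.43 = 454 > K2 = 160; K2/α21 = 160/0.795 = 201 < K1 = 649.
Since the inequalities point opposite ways, species 1 can invade but species 2 cannot.

species 1 excludes species 2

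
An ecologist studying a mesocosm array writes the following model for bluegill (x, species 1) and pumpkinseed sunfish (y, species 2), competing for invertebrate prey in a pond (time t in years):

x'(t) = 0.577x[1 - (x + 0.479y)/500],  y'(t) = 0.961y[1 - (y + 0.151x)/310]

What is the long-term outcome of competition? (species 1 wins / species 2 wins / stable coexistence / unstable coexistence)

stable coexistence

Compare the nullcline intercepts: K1/α12 = 500/0.479 = 1040 > K2 = 310; K2/α21 = 310/0.151 = 2050 > K1 = 500.
Since both inequalities hold, each species can invade when rare, so the interior equilibrium is stable.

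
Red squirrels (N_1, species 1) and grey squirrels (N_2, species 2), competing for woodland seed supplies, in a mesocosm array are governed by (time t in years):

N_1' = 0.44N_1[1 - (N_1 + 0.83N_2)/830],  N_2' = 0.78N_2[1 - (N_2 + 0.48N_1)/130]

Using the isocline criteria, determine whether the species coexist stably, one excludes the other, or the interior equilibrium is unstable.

Compare the nullcline intercepts: K1/α12 = 830/0.83 = 1000 > K2 = 130; K2/α21 = 130/0.48 = 271 < K1 = 830.
Since the inequalities point opposite ways, species 1 can invade but species 2 cannot.

species 1 excludes species 2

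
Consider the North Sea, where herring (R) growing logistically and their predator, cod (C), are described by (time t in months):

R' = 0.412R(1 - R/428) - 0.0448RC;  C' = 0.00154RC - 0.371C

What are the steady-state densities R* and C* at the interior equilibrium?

R* ≈ 241, C* ≈ 4.02

From dC/dt = 0 with C > 0: 0.00154R* = 0.371, so R* = 241.
Substitute into dR/dt = 0: 0.412(1 - 241/428) = 0.0448C*.
The bracket is 0.437, giving C* = 0.18/0.0448 = 4.02.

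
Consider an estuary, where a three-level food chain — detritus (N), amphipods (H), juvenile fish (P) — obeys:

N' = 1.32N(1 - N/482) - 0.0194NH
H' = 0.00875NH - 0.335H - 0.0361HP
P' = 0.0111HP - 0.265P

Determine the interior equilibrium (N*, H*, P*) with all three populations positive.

From dP/dt = 0: 0.0111H* = 0.265, so H* = 23.9.
From dN/dt = 0: 1.32(1 - N*/482) = 0.0194·23.9, giving N* = 482·(1 - 0.351) = 313.
From dH/dt = 0: 0.00875·313 - 0.335 = 0.0361P*, so P* = 2.4/0.0361 = 66.6.

N* ≈ 313, H* ≈ 23.9, P* ≈ 66.6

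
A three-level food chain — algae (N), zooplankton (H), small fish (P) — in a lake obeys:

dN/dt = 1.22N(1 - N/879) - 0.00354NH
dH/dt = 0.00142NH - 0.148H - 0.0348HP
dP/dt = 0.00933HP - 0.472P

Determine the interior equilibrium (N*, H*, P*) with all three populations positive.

N* ≈ 750, H* ≈ 50.6, P* ≈ 26.3

From dP/dt = 0: 0.00933H* = 0.472, so H* = 50.6.
From dN/dt = 0: 1.22(1 - N*/879) = 0.00354·50.6, giving N* = 879·(1 - 0.147) = 750.
From dH/dt = 0: 0.00142·750 - 0.148 = 0.0348P*, so P* = 0.917/0.0348 = 26.3.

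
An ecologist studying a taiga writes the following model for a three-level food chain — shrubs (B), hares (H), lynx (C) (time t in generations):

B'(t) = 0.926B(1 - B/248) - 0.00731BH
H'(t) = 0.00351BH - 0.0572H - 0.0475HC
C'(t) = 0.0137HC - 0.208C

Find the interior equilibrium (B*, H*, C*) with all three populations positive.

B* ≈ 218, H* ≈ 15.2, C* ≈ 14.9

From dC/dt = 0: 0.0137H* = 0.208, so H* = 15.2.
From dB/dt = 0: 0.926(1 - B*/248) = 0.00731·15.2, giving B* = 248·(1 - 0.12) = 218.
From dH/dt = 0: 0.00351·218 - 0.0572 = 0.0475C*, so C* = 0.709/0.0475 = 14.9.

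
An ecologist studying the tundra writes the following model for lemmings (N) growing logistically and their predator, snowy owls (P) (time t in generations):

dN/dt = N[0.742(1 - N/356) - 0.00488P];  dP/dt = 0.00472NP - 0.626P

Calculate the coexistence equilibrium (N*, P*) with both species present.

From dP/dt = 0 with P > 0: 0.00472N* = 0.626, so N* = 133.
Substitute into dN/dt = 0: 0.742(1 - 133/356) = 0.00488P*.
The bracket is 0.627, giving P* = 0.466/0.00488 = 95.4.

N* ≈ 133, P* ≈ 95.4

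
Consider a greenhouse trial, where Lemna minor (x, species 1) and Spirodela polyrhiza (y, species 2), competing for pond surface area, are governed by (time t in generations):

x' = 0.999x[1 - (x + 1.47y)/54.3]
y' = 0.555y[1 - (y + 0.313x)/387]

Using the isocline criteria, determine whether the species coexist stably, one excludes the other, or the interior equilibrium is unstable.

Compare the nullcline intercepts: K1/α12 = 54.3/1.47 = 36.9 < K2 = 387; K2/α21 = 387/0.313 = 1240 > K1 = 54.3.
Since the inequalities point opposite ways, species 2 can invade but species 1 cannot.

species 2 excludes species 1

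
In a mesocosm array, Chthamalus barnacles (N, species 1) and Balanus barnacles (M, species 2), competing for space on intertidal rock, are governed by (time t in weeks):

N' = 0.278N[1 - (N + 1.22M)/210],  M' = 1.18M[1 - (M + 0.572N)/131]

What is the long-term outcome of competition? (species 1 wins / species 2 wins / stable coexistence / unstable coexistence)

Compare the nullcline intercepts: K1/α12 = 210/1.22 = 172 > K2 = 131; K2/α21 = 131/0.572 = 229 > K1 = 210.
Since both inequalities hold, each species can invade when rare, so the interior equilibrium is stable.

stable coexistence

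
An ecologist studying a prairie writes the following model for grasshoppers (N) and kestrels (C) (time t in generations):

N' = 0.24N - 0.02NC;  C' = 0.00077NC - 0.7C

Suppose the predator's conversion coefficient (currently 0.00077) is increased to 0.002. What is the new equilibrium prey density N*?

N* ≈ 350

At the interior fixed point, setting dC/dt = 0 with C > 0 fixes N* = (predator death rate)/(NC coefficient) — independent of the other coefficients.
With the change, N* = 0.7/0.002 = 350; it falls from 909.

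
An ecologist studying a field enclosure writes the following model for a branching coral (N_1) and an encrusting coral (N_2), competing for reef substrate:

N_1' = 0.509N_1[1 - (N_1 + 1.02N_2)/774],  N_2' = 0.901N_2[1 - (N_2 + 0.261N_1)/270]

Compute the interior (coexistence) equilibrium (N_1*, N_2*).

N_1* ≈ 679, N_2* ≈ 92.7

Setting both brackets to zero gives the nullclines N_1 + 1.02N_2 = 774 and 0.261N_1 + N_2 = 270.
Substituting N_2 = 270 - 0.261N_1 into the first: N_1(1 - 1.02·0.261) = 774 - 1.02·270.
So N_1* = 499/0.734 = 679, and then N_2* = 270 - 0.261·679 = 92.7.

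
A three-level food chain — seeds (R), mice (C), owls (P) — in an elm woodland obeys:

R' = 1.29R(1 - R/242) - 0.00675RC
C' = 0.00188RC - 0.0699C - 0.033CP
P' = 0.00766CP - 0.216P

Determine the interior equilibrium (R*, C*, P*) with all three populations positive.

R* ≈ 206, C* ≈ 28.2, P* ≈ 9.63

From dP/dt = 0: 0.00766C* = 0.216, so C* = 28.2.
From dR/dt = 0: 1.29(1 - R*/242) = 0.00675·28.2, giving R* = 242·(1 - 0.148) = 206.
From dC/dt = 0: 0.00188·206 - 0.0699 = 0.033P*, so P* = 0.318/0.033 = 9.63.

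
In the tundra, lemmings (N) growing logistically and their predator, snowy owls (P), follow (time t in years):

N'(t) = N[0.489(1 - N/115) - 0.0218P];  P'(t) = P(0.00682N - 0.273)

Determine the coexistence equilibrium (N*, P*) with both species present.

From dP/dt = 0 with P > 0: 0.00682N* = 0.273, so N* = 40.
Substitute into dN/dt = 0: 0.489(1 - 40/115) = 0.0218P*.
The bracket is 0.652, giving P* = 0.319/0.0218 = 14.6.

N* ≈ 40, P* ≈ 14.6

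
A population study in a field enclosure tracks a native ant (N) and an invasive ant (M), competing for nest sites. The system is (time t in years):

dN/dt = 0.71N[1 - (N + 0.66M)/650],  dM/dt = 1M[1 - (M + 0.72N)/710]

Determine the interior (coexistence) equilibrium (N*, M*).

Setting both brackets to zero gives the nullclines N + 0.66M = 650 and 0.72N + M = 710.
Substituting M = 710 - 0.72N into the first: N(1 - 0.66·0.72) = 650 - 0.66·710.
So N* = 181/0.525 = 346, and then M* = 710 - 0.72·346 = 461.

N* ≈ 346, M* ≈ 461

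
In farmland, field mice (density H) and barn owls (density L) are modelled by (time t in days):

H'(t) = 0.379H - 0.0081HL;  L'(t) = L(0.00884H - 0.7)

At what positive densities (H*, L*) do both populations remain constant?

Set dL/dt = 0 with L > 0: 0.00884H - 0.7 = 0, so H* = 0.7/0.00884 = 79.2.
Set dH/dt = 0 with H > 0: 0.379 - 0.0081L = 0, so L* = 0.379/0.0081 = 46.8.

H* ≈ 79.2, L* ≈ 46.8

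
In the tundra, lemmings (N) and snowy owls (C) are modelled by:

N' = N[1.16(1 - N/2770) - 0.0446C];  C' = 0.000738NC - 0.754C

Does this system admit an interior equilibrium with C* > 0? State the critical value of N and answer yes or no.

Threshold N = 1020; K > 1020, so yes, the predator persists.

The predator equation gives dC/dt > 0 only when N > 0.754/0.000738 = 1020.
Without the predator, N → K = 2770. Since 2770 > 1020, the predator can invade and persist.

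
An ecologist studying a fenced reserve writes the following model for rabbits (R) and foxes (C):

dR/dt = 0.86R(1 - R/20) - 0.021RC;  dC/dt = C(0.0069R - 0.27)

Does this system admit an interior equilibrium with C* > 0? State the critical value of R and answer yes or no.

The predator equation gives dC/dt > 0 only when R > 0.27/0.0069 = 39.1.
Without the predator, R → K = 20. Since 20 < 39.1, the predator cannot invade.

Threshold R = 39.1; K < 39.1, so no, the predator goes extinct.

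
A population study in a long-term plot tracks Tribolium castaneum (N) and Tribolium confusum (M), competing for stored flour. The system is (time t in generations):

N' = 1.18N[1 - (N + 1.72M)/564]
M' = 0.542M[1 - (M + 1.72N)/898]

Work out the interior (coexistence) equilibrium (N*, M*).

Setting both brackets to zero gives the nullclines N + 1.72M = 564 and 1.72N + M = 898.
Substituting M = 898 - 1.72N into the first: N(1 - 1.72·1.72) = 564 - 1.72·898.
So N* = -981/-1.96 = 501, and then M* = 898 - 1.72·501 = 36.8.

N* ≈ 501, M* ≈ 36.8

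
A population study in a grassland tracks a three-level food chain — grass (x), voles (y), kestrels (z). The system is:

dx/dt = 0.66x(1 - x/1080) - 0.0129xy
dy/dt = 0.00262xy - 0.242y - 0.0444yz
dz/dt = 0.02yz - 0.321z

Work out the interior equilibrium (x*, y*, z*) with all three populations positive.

x* ≈ 741, y* ≈ 16.1, z* ≈ 38.3

From dz/dt = 0: 0.02y* = 0.321, so y* = 16.1.
From dx/dt = 0: 0.66(1 - x*/1080) = 0.0129·16.1, giving x* = 1080·(1 - 0.314) = 741.
From dy/dt = 0: 0.00262·741 - 0.242 = 0.0444z*, so z* = 1.7/0.0444 = 38.3.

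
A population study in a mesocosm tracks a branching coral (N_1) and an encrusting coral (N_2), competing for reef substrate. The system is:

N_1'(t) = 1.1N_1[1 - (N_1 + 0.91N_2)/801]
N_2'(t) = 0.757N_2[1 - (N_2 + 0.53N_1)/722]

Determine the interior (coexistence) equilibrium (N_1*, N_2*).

N_1* ≈ 278, N_2* ≈ 575

Setting both brackets to zero gives the nullclines N_1 + 0.91N_2 = 801 and 0.53N_1 + N_2 = 722.
Substituting N_2 = 722 - 0.53N_1 into the first: N_1(1 - 0.91·0.53) = 801 - 0.91·722.
So N_1* = 144/0.518 = 278, and then N_2* = 722 - 0.53·278 = 575.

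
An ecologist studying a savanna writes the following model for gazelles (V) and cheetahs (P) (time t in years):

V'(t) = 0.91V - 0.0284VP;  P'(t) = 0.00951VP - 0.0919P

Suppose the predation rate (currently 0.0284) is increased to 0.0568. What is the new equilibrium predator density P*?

At the interior fixed point, setting dV/dt = 0 with V > 0 fixes P* = (prey growth rate)/(VP coefficient) — independent of the other coefficients.
With the change, P* = 0.91/0.0568 = 16; it falls from 32.

P* ≈ 16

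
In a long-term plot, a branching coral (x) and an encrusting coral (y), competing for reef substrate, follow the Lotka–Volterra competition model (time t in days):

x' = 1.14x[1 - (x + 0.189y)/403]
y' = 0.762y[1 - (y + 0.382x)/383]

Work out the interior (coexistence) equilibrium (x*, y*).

x* ≈ 356, y* ≈ 247

Setting both brackets to zero gives the nullclines x + 0.189y = 403 and 0.382x + y = 383.
Substituting y = 383 - 0.382x into the first: x(1 - 0.189·0.382) = 403 - 0.189·383.
So x* = 331/0.928 = 356, and then y* = 383 - 0.382·356 = 247.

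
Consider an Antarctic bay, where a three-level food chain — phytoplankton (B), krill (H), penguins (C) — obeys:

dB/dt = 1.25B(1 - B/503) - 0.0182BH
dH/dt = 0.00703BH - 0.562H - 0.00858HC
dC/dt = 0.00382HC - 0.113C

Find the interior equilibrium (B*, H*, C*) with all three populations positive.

From dC/dt = 0: 0.00382H* = 0.113, so H* = 29.6.
From dB/dt = 0: 1.25(1 - B*/503) = 0.0182·29.6, giving B* = 503·(1 - 0.431) = 286.
From dH/dt = 0: 0.00703·286 - 0.562 = 0.00858C*, so C* = 1.45/0.00858 = 169.

B* ≈ 286, H* ≈ 29.6, C* ≈ 169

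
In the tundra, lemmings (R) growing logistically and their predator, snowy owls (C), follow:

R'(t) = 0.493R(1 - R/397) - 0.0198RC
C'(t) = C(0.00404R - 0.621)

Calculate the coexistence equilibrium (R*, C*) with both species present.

From dC/dt = 0 with C > 0: 0.00404R* = 0.621, so R* = 154.
Substitute into dR/dt = 0: 0.493(1 - 154/397) = 0.0198C*.
The bracket is 0.613, giving C* = 0.302/0.0198 = 15.3.

R* ≈ 154, C* ≈ 15.3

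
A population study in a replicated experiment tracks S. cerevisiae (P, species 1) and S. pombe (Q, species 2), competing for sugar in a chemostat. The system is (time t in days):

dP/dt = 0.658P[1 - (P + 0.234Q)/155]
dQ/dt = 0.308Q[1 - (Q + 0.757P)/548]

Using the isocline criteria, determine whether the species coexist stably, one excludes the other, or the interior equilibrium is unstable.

stable coexistence

Compare the nullcline intercepts: K1/α12 = 155/0.234 = 662 > K2 = 548; K2/α21 = 548/0.757 = 724 > K1 = 155.
Since both inequalities hold, each species can invade when rare, so the interior equilibrium is stable.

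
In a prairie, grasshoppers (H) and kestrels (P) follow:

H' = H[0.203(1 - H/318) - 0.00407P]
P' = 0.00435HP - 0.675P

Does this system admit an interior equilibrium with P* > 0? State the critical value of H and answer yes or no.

Threshold H = 155; K > 155, so yes, the predator persists.

The predator equation gives dP/dt > 0 only when H > 0.675/0.00435 = 155.
Without the predator, H → K = 318. Since 318 > 155, the predator can invade and persist.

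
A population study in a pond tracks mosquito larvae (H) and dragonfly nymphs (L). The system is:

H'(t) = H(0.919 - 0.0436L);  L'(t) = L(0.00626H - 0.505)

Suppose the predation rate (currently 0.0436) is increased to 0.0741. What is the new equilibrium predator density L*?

At the interior fixed point, setting dH/dt = 0 with H > 0 fixes L* = (prey growth rate)/(HL coefficient) — independent of the other coefficients.
With the change, L* = 0.919/0.0741 = 12.4; it falls from 21.1.

L* ≈ 12.4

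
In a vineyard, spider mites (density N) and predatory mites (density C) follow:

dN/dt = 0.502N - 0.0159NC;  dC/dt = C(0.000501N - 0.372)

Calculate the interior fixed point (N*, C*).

N* ≈ 743, C* ≈ 31.6

Set dC/dt = 0 with C > 0: 0.000501N - 0.372 = 0, so N* = 0.372/0.000501 = 743.
Set dN/dt = 0 with N > 0: 0.502 - 0.0159C = 0, so C* = 0.502/0.0159 = 31.6.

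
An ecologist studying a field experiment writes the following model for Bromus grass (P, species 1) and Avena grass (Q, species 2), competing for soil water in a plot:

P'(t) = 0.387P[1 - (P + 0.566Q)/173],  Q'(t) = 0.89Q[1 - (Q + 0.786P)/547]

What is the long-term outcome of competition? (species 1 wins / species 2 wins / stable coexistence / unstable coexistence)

Compare the nullcline intercepts: K1/α12 = 173/0.566 = 306 < K2 = 547; K2/α21 = 547/0.786 = 696 > K1 = 173.
Since the inequalities point opposite ways, species 2 can invade but species 1 cannot.

species 2 excludes species 1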